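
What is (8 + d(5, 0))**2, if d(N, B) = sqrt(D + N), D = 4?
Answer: 121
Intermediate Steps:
d(N, B) = sqrt(4 + N)
(8 + d(5, 0))**2 = (8 + sqrt(4 + 5))**2 = (8 + sqrt(9))**2 = (8 + 3)**2 = 11**2 = 121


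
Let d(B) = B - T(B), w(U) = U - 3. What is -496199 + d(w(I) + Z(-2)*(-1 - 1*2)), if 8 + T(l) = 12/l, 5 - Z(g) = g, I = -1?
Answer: -12405388/25 ≈ -4.9622e+5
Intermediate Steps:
Z(g) = 5 - g
w(U) = -3 + U
T(l) = -8 + 12/l
d(B) = 8 + B - 12/B (d(B) = B - (-8 + 12/B) = B + (8 - 12/B) = 8 + B - 12/B)
-496199 + d(w(I) + Z(-2)*(-1 - 1*2)) = -496199 + (8 + ((-3 - 1) + (5 - 1*(-2))*(-1 - 1*2)) - 12/((-3 - 1) + (5 - 1*(-2))*(-1 - 1*2))) = -496199 + (8 + (-4 + (5 + 2)*(-1 - 2)) - 12/(-4 + (5 + 2)*(-1 - 2))) = -496199 + (8 + (-4 + 7*(-3)) - 12/(-4 + 7*(-3))) = -496199 + (8 + (-4 - 21) - 12/(-4 - 21)) = -496199 + (8 - 25 - 12/(-25)) = -496199 + (8 - 25 - 12*(-1/25)) = -496199 + (8 - 25 + 12/25) = -496199 - 413/25 = -12405388/25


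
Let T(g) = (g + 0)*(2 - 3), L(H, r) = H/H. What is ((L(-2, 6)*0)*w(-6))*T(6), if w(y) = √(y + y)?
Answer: 0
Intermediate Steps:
L(H, r) = 1
T(g) = -g (T(g) = g*(-1) = -g)
w(y) = √2*√y (w(y) = √(2*y) = √2*√y)
((L(-2, 6)*0)*w(-6))*T(6) = ((1*0)*(√2*√(-6)))*(-1*6) = (0*(√2*(I*√6)))*(-6) = (0*(2*I*√3))*(-6) = 0*(-6) = 0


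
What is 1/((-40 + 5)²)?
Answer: 1/1225 ≈ 0.00081633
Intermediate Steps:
1/((-40 + 5)²) = 1/((-35)²) = 1/1225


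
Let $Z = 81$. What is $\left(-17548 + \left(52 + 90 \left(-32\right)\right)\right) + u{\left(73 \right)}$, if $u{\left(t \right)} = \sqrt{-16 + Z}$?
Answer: $-20376 + \sqrt{65} \approx -20368.0$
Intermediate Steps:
$u{\left(t \right)} = \sqrt{65}$ ($u{\left(t \right)} = \sqrt{-16 + 81} = \sqrt{65}$)
$\left(-17548 + \left(52 + 90 \left(-32\right)\right)\right) + u{\left(73 \right)} = \left(-17548 + \left(52 + 90 \left(-32\right)\right)\right) + \sqrt{65} = \left(-17548 + \left(52 - 2880\right)\right) + \sqrt{65} = \left(-17548 - 2828\right) + \sqrt{65} = -20376 + \sqrt{65}$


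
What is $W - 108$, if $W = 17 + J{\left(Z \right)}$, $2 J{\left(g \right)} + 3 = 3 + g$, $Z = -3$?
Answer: $- \frac{185}{2} \approx -92.5$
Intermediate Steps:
$J{\left(g \right)} = \frac{g}{2}$ ($J{\left(g \right)} = - \frac{3}{2} + \frac{3 + g}{2} = - \frac{3}{2} + \left(\frac{3}{2} + \frac{g}{2}\right) = \frac{g}{2}$)
$W = \frac{31}{2}$ ($W = 17 + \frac{1}{2} \left(-3\right) = 17 - \frac{3}{2} = \frac{31}{2} \approx 15.5$)
$W - 108 = \frac{31}{2} - 108 = - \frac{185}{2}$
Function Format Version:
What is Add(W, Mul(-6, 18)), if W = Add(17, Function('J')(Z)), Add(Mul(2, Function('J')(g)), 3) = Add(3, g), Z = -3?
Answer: Rational(-185, 2) ≈ -92.500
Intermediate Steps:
Function('J')(g) = Mul(Rational(1, 2), g) (Function('J')(g) = Add(Rational(-3, 2), Mul(Rational(1, 2), Add(3, g))) = Add(Rational(-3, 2), Add(Rational(3, 2), Mul(Rational(1, 2), g))) = Mul(Rational(1, 2), g))
W = Rational(31, 2) (W = Add(17, Mul(Rational(1, 2), -3)) = Add(17, Rational(-3, 2)) = Rational(31, 2) ≈ 15.500)
Add(W, Mul(-6, 18)) = Add(Rational(31, 2), Mul(-6, 18)) = Add(Rational(31, 2), -108) = Rational(-185, 2)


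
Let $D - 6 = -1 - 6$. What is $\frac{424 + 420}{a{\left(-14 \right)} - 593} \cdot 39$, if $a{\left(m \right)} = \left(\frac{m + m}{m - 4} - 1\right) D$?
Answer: $- \frac{148122}{2671} \approx -55.456$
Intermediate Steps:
$D = -1$ ($D = 6 - 7 = -1$)
$a{\left(m \right)} = 1 - \frac{2 m}{-4 + m}$ ($a{\left(m \right)} = \left(\frac{m + m}{m - 4} - 1\right) \left(-1\right) = \left(\frac{2 m}{-4 + m} - 1\right) \left(-1\right) = \left(-1 + \frac{2 m}{-4 + m}\right) \left(-1\right) = 1 - \frac{2 m}{-4 + m}$)
$\frac{424 + 420}{a{\left(-14 \right)} - 593} \cdot 39 = \frac{424 + 420}{\frac{-4 - -14}{-4 - 14} - 593} \cdot 39 = \frac{844}{\frac{-4 + 14}{-18} - 593} \cdot 39 = \frac{844}{\left(- \frac{1}{18}\right) 10 - 593} \cdot 39 = \frac{844}{- \frac{5}{9} - 593} \cdot 39 = \frac{844}{- \frac{5342}{9}} \cdot 39 = 844 \left(- \frac{9}{5342}\right) 39 = \left(- \frac{3798}{2671}\right) 39 = - \frac{148122}{2671}$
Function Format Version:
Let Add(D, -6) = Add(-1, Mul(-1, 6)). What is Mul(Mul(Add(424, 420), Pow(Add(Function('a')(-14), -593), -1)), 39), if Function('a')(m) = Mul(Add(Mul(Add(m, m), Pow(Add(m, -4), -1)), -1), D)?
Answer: Rational(-148122, 2671) ≈ -55.456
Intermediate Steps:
D = -1 (D = Add(6, Add(-1, Mul(-1, 6))) = Add(6, Add(-1, -6)) = Add(6, -7) = -1)
Function('a')(m) = Add(1, Mul(-2, m, Pow(Add(-4, m), -1))) (Function('a')(m) = Mul(Add(Mul(Add(m, m), Pow(Add(m, -4), -1)), -1), -1) = Mul(Add(Mul(Mul(2, m), Pow(Add(-4, m), -1)), -1), -1) = Mul(Add(Mul(2, m, Pow(Add(-4, m), -1)), -1), -1) = Mul(Add(-1, Mul(2, m, Pow(Add(-4, m), -1))), -1) = Add(1, Mul(-2, m, Pow(Add(-4, m), -1))))
Mul(Mul(Add(424, 420), Pow(Add(Function('a')(-14), -593), -1)), 39) = Mul(Mul(Add(424, 420), Pow(Add(Mul(Pow(Add(-4, -14), -1), Add(-4, Mul(-1, -14))), -593), -1)), 39) = Mul(Mul(844, Pow(Add(Mul(Pow(-18, -1), Add(-4, 14)), -593), -1)), 39) = Mul(Mul(844, Pow(Add(Mul(Rational(-1, 18), 10), -593), -1)), 39) = Mul(Mul(844, Pow(Add(Rational(-5, 9), -593), -1)), 39) = Mul(Mul(844, Pow(Rational(-5342, 9), -1)), 39) = Mul(Mul(844, Rational(-9, 5342)), 39) = Mul(Rational(-3798, 2671), 39) = Rational(-148122, 2671)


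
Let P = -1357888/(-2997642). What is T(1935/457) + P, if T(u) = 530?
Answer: 795054074/1498821 ≈ 530.45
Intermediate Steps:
P = 678944/1498821 (P = -1357888*(-1/2997642) = 678944/1498821 ≈ 0.45299)
T(1935/457) + P = 530 + 678944/1498821 = 795054074/1498821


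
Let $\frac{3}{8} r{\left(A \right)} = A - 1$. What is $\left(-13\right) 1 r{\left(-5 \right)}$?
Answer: $208$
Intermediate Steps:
$r{\left(A \right)} = - \frac{8}{3} + \frac{8 A}{3}$ ($r{\left(A \right)} = \frac{8 \left(A - 1\right)}{3} = \frac{8 \left(-1 + A\right)}{3} = - \frac{8}{3} + \frac{8 A}{3}$)
$\left(-13\right) 1 r{\left(-5 \right)} = \left(-13\right) 1 \left(- \frac{8}{3} + \frac{8}{3} \left(-5\right)\right) = - 13 \left(- \frac{8}{3} - \frac{40}{3}\right) = \left(-13\right) \left(-16\right) = 208$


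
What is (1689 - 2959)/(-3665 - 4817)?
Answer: 635/4241 ≈ 0.14973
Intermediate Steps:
(1689 - 2959)/(-3665 - 4817) = -1270/(-8482) = -1270*(-1/8482) = 635/4241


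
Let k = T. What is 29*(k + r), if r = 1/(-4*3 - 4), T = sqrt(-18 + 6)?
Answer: -29/16 + 58*I*sqrt(3) ≈ -1.8125 + 100.46*I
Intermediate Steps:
T = 2*I*sqrt(3) (T = sqrt(-12) = 2*I*sqrt(3) ≈ 3.4641*I)
r = -1/16 (r = 1/(-12 - 4) = 1/(-16) = -1/16 ≈ -0.062500)
k = 2*I*sqrt(3) ≈ 3.4641*I
29*(k + r) = 29*(2*I*sqrt(3) - 1/16) = 29*(-1/16 + 2*I*sqrt(3)) = -29/16 + 58*I*sqrt(3)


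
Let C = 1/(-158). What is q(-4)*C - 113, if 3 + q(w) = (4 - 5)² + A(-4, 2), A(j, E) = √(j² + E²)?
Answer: -8926/79 - √5/79 ≈ -113.02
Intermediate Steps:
A(j, E) = √(E² + j²)
C = -1/158 ≈ -0.0063291
q(w) = -2 + 2*√5 (q(w) = -3 + ((4 - 5)² + √(2² + (-4)²)) = -3 + ((-1)² + √(4 + 16)) = -3 + (1 + √20) = -3 + (1 + 2*√5) = -2 + 2*√5)
q(-4)*C - 113 = (-2 + 2*√5)*(-1/158) - 113 = (1/79 - √5/79) - 113 = -8926/79 - √5/79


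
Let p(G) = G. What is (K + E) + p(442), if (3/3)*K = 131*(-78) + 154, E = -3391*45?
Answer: -162217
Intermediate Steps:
E = -152595
K = -10064 (K = 131*(-78) + 154 = -10218 + 154 = -10064)
(K + E) + p(442) = (-10064 - 152595) + 442 = -162659 + 442 = -162217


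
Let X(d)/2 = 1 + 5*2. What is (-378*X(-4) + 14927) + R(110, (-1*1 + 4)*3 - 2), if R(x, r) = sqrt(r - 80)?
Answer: 6611 + I*sqrt(73) ≈ 6611.0 + 8.544*I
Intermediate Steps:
X(d) = 22 (X(d) = 2*(1 + 5*2) = 2*(1 + 10) = 2*11 = 22)
R(x, r) = sqrt(-80 + r)
(-378*X(-4) + 14927) + R(110, (-1*1 + 4)*3 - 2) = (-378*22 + 14927) + sqrt(-80 + ((-1*1 + 4)*3 - 2)) = (-8316 + 14927) + sqrt(-80 + ((-1 + 4)*3 - 2)) = 6611 + sqrt(-80 + (3*3 - 2)) = 6611 + sqrt(-80 + (9 - 2)) = 6611 + sqrt(-80 + 7) = 6611 + sqrt(-73) = 6611 + I*sqrt(73)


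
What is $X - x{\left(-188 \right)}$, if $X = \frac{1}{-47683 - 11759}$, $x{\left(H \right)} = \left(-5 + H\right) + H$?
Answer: $\frac{22647401}{59442} \approx 381.0$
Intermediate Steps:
$x{\left(H \right)} = -5 + 2 H$
$X = - \frac{1}{59442}$ ($X = \frac{1}{-59442} = - \frac{1}{59442} \approx -1.6823 \cdot 10^{-5}$)
$X - x{\left(-188 \right)} = - \frac{1}{59442} - \left(-5 + 2 \left(-188\right)\right) = - \frac{1}{59442} - \left(-5 - 376\right) = - \frac{1}{59442} - -381 = - \frac{1}{59442} + 381 = \frac{22647401}{59442}$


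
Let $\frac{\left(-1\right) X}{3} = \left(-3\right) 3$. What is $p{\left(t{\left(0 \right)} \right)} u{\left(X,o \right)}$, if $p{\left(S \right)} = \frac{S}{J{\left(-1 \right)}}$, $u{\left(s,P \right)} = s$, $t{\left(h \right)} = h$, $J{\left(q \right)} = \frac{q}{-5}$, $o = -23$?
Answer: $0$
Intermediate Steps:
$J{\left(q \right)} = - \frac{q}{5}$ ($J{\left(q \right)} = q \left(- \frac{1}{5}\right) = - \frac{q}{5}$)
$X = 27$ ($X = - 3 \left(\left(-3\right) 3\right) = \left(-3\right) \left(-9\right) = 27$)
$p{\left(S \right)} = 5 S$ ($p{\left(S \right)} = \frac{S}{\left(- \frac{1}{5}\right) \left(-1\right)} = S \frac{1}{\frac{1}{5}} = S 5 = 5 S$)
$p{\left(t{\left(0 \right)} \right)} u{\left(X,o \right)} = 5 \cdot 0 \cdot 27 = 0 \cdot 27 = 0$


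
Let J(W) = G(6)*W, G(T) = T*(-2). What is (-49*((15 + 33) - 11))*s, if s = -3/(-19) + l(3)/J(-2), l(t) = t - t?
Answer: -5439/19 ≈ -286.26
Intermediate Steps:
G(T) = -2*T
J(W) = -12*W (J(W) = (-2*6)*W = -12*W)
l(t) = 0
s = 3/19 (s = -3/(-19) + 0/((-12*(-2))) = -3*(-1/19) + 0/24 = 3/19 + 0*(1/24) = 3/19 + 0 = 3/19 ≈ 0.15789)
(-49*((15 + 33) - 11))*s = -49*((15 + 33) - 11)*(3/19) = -49*(48 - 11)*(3/19) = -49*37*(3/19) = -1813*3/19 = -5439/19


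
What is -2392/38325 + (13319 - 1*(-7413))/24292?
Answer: 184111859/232747725 ≈ 0.79104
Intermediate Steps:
-2392/38325 + (13319 - 1*(-7413))/24292 = -2392*1/38325 + (13319 + 7413)*(1/24292) = -2392/38325 + 20732*(1/24292) = -2392/38325 + 5183/6073 = 184111859/232747725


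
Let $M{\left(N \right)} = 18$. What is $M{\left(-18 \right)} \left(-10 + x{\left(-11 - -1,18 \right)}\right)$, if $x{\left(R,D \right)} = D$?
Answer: $144$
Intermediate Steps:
$M{\left(-18 \right)} \left(-10 + x{\left(-11 - -1,18 \right)}\right) = 18 \left(-10 + 18\right) = 18 \cdot 8 = 144$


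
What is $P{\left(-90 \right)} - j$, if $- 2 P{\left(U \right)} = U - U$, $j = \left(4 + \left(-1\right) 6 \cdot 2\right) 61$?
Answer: $488$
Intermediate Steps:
$j = -488$ ($j = \left(4 - 12\right) 61 = \left(-8\right) 61 = -488$)
$P{\left(U \right)} = 0$ ($P{\left(U \right)} = - \frac{U - U}{2} = \left(- \frac{1}{2}\right) 0 = 0$)
$P{\left(-90 \right)} - j = 0 - -488 = 0 + 488 = 488$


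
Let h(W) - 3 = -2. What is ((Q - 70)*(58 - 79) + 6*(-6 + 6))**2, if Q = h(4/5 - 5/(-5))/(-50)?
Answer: 5405337441/2500 ≈ 2.1621e+6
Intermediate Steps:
h(W) = 1 (h(W) = 3 - 2 = 1)
Q = -1/50 (Q = 1/(-50) = 1*(-1/50) = -1/50 ≈ -0.020000)
((Q - 70)*(58 - 79) + 6*(-6 + 6))**2 = ((-1/50 - 70)*(58 - 79) + 6*(-6 + 6))**2 = (-3501/50*(-21) + 6*0)**2 = (73521/50 + 0)**2 = (73521/50)**2 = 5405337441/2500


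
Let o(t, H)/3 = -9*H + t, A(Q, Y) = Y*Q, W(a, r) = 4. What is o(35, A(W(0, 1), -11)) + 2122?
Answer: 3415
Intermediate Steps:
A(Q, Y) = Q*Y
o(t, H) = -27*H + 3*t (o(t, H) = 3*(-9*H + t) = 3*(t - 9*H) = -27*H + 3*t)
o(35, A(W(0, 1), -11)) + 2122 = (-108*(-11) + 3*35) + 2122 = (-27*(-44) + 105) + 2122 = (1188 + 105) + 2122 = 1293 + 2122 = 3415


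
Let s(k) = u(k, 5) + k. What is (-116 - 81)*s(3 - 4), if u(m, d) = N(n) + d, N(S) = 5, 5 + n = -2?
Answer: -1773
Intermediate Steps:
n = -7 (n = -5 - 2 = -7)
u(m, d) = 5 + d
s(k) = 10 + k (s(k) = (5 + 5) + k = 10 + k)
(-116 - 81)*s(3 - 4) = (-116 - 81)*(10 + (3 - 4)) = -197*(10 - 1) = -197*9 = -1773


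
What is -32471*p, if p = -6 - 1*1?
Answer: 227297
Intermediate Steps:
p = -7 (p = -6 - 1 = -7)
-32471*p = -32471*(-7) = 227297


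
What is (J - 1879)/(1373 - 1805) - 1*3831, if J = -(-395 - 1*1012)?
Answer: -206815/54 ≈ -3829.9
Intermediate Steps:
J = 1407 (J = -(-395 - 1012) = -1*(-1407) = 1407)
(J - 1879)/(1373 - 1805) - 1*3831 = (1407 - 1879)/(1373 - 1805) - 1*3831 = -472/(-432) - 3831 = -472*(-1/432) - 3831 = 59/54 - 3831 = -206815/54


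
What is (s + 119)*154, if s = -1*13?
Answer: 16324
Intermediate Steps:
s = -13
(s + 119)*154 = (-13 + 119)*154 = 106*154 = 16324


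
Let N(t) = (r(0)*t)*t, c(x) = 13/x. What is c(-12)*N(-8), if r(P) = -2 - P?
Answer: 416/3 ≈ 138.67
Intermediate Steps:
N(t) = -2*t**2 (N(t) = ((-2 - 1*0)*t)*t = ((-2 + 0)*t)*t = (-2*t)*t = -2*t**2)
c(-12)*N(-8) = (13/(-12))*(-2*(-8)**2) = (13*(-1/12))*(-2*64) = -13/12*(-128) = 416/3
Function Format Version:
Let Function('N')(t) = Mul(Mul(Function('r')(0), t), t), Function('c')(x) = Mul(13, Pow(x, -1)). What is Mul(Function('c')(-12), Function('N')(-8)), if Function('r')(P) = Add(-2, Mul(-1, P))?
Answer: Rational(416, 3) ≈ 138.67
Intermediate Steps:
Function('N')(t) = Mul(-2, Pow(t, 2)) (Function('N')(t) = Mul(Mul(Add(-2, Mul(-1, 0)), t), t) = Mul(Mul(Add(-2, 0), t), t) = Mul(Mul(-2, t), t) = Mul(-2, Pow(t, 2)))
Mul(Function('c')(-12), Function('N')(-8)) = Mul(Mul(13, Pow(-12, -1)), Mul(-2, Pow(-8, 2))) = Mul(Mul(13, Rational(-1, 12)), Mul(-2, 64)) = Mul(Rational(-13, 12), -128) = Rational(416, 3)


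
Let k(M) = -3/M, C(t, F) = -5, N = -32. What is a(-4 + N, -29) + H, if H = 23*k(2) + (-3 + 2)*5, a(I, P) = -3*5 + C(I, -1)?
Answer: -119/2 ≈ -59.500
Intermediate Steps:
a(I, P) = -20 (a(I, P) = -3*5 - 5 = -15 - 5 = -20)
H = -79/2 (H = 23*(-3/2) + (-3 + 2)*5 = 23*(-3*1/2) - 1*5 = 23*(-3/2) - 5 = -69/2 - 5 = -79/2 ≈ -39.500)
a(-4 + N, -29) + H = -20 - 79/2 = -119/2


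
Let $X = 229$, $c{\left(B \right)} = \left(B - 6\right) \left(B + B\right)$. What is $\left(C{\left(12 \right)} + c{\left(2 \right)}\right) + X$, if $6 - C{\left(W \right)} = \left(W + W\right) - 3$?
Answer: $198$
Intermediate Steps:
$c{\left(B \right)} = 2 B \left(-6 + B\right)$ ($c{\left(B \right)} = \left(-6 + B\right) 2 B = 2 B \left(-6 + B\right)$)
$C{\left(W \right)} = 9 - 2 W$ ($C{\left(W \right)} = 6 - \left(\left(W + W\right) - 3\right) = 6 - \left(2 W - 3\right) = 6 - \left(-3 + 2 W\right) = 9 - 2 W$)
$\left(C{\left(12 \right)} + c{\left(2 \right)}\right) + X = \left(\left(9 - 24\right) + 2 \cdot 2 \left(-6 + 2\right)\right) + 229 = \left(\left(9 - 24\right) + 2 \cdot 2 \left(-4\right)\right) + 229 = \left(-15 - 16\right) + 229 = -31 + 229 = 198$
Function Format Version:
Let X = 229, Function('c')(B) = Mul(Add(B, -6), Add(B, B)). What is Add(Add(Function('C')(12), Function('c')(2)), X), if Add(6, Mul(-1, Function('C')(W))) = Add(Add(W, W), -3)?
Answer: 198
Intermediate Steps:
Function('c')(B) = Mul(2, B, Add(-6, B)) (Function('c')(B) = Mul(Add(-6, B), Mul(2, B)) = Mul(2, B, Add(-6, B)))
Function('C')(W) = Add(9, Mul(-2, W)) (Function('C')(W) = Add(6, Mul(-1, Add(Add(W, W), -3))) = Add(6, Mul(-1, Add(Mul(2, W), -3))) = Add(6, Mul(-1, Add(-3, Mul(2, W)))) = Add(6, Add(3, Mul(-2, W))) = Add(9, Mul(-2, W)))
Add(Add(Function('C')(12), Function('c')(2)), X) = Add(Add(Add(9, Mul(-2, 12)), Mul(2, 2, Add(-6, 2))), 229) = Add(Add(Add(9, -24), Mul(2, 2, -4)), 229) = Add(Add(-15, -16), 229) = Add(-31, 229) = 198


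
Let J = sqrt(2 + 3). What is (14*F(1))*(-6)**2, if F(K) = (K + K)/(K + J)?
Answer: -252 + 252*sqrt(5) ≈ 311.49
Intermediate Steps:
J = sqrt(5) ≈ 2.2361
F(K) = 2*K/(K + sqrt(5)) (F(K) = (K + K)/(K + sqrt(5)) = (2*K)/(K + sqrt(5)) = 2*K/(K + sqrt(5)))
(14*F(1))*(-6)**2 = (14*(2*1/(1 + sqrt(5))))*(-6)**2 = (14*(2/(1 + sqrt(5))))*36 = (28/(1 + sqrt(5)))*36 = 1008/(1 + sqrt(5))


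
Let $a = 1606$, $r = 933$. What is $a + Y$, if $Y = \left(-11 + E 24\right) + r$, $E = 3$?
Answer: $2600$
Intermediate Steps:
$Y = 994$ ($Y = \left(-11 + 3 \cdot 24\right) + 933 = \left(-11 + 72\right) + 933 = 61 + 933 = 994$)
$a + Y = 1606 + 994 = 2600$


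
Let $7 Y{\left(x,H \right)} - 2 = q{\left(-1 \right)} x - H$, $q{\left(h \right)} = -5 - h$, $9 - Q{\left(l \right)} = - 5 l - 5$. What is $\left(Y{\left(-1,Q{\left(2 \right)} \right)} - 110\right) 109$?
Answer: $- \frac{85892}{7} \approx -12270.0$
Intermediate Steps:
$Q{\left(l \right)} = 14 + 5 l$ ($Q{\left(l \right)} = 9 - \left(- 5 l - 5\right) = 9 - \left(-5 - 5 l\right) = 9 + \left(5 + 5 l\right) = 14 + 5 l$)
$Y{\left(x,H \right)} = \frac{2}{7} - \frac{4 x}{7} - \frac{H}{7}$ ($Y{\left(x,H \right)} = \frac{2}{7} + \frac{\left(-5 - -1\right) x - H}{7} = \frac{2}{7} + \frac{\left(-5 + 1\right) x - H}{7} = \frac{2}{7} + \frac{- 4 x - H}{7} = \frac{2}{7} + \frac{- H - 4 x}{7} = \frac{2}{7} - \left(\frac{H}{7} + \frac{4 x}{7}\right) = \frac{2}{7} - \frac{4 x}{7} - \frac{H}{7}$)
$\left(Y{\left(-1,Q{\left(2 \right)} \right)} - 110\right) 109 = \left(\left(\frac{2}{7} - - \frac{4}{7} - \frac{14 + 5 \cdot 2}{7}\right) - 110\right) 109 = \left(\left(\frac{2}{7} + \frac{4}{7} - \frac{14 + 10}{7}\right) - 110\right) 109 = \left(\left(\frac{2}{7} + \frac{4}{7} - \frac{24}{7}\right) - 110\right) 109 = \left(- \frac{18}{7} - 110\right) 109 = \left(- \frac{788}{7}\right) 109 = - \frac{85892}{7}$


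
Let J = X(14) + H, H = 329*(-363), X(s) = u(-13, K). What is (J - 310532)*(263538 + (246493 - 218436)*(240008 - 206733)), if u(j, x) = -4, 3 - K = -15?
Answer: -401525338762119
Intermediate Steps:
K = 18 (K = 3 - 1*(-15) = 3 + 15 = 18)
X(s) = -4
H = -119427
J = -119431 (J = -4 - 119427 = -119431)
(J - 310532)*(263538 + (246493 - 218436)*(240008 - 206733)) = (-119431 - 310532)*(263538 + (246493 - 218436)*(240008 - 206733)) = -429963*(263538 + 28057*33275) = -429963*(263538 + 933596675) = -429963*933860213 = -401525338762119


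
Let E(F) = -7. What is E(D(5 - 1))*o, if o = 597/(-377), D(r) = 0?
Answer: 4179/377 ≈ 11.085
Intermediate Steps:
o = -597/377 (o = 597*(-1/377) = -597/377 ≈ -1.5836)
E(D(5 - 1))*o = -7*(-597/377) = 4179/377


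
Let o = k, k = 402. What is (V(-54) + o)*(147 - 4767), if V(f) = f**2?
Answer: -15329160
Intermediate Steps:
o = 402
(V(-54) + o)*(147 - 4767) = ((-54)**2 + 402)*(147 - 4767) = (2916 + 402)*(-4620) = 3318*(-4620) = -15329160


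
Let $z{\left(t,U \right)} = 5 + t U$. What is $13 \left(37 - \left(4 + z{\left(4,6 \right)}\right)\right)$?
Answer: $52$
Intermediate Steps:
$z{\left(t,U \right)} = 5 + U t$
$13 \left(37 - \left(4 + z{\left(4,6 \right)}\right)\right) = 13 \left(37 - \left(9 + 24\right)\right) = 13 \left(37 - 33\right) = 13 \cdot 4 = 52$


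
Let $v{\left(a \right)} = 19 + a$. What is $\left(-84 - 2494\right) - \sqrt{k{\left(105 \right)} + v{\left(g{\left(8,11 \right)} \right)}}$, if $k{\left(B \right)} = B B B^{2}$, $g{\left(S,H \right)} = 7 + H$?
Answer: $-2578 - \sqrt{121550662} \approx -13603.0$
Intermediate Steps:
$k{\left(B \right)} = B^{4}$ ($k{\left(B \right)} = B^{2} B^{2} = B^{4}$)
$\left(-84 - 2494\right) - \sqrt{k{\left(105 \right)} + v{\left(g{\left(8,11 \right)} \right)}} = \left(-84 - 2494\right) - \sqrt{105^{4} + \left(19 + \left(7 + 11\right)\right)} = \left(-84 - 2494\right) - \sqrt{121550625 + \left(19 + 18\right)} = -2578 - \sqrt{121550625 + 37} = -2578 - \sqrt{121550662}$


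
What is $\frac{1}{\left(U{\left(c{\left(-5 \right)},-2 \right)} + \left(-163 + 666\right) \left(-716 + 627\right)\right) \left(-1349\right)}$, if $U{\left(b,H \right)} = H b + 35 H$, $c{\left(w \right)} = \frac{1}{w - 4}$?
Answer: $\frac{9}{544363319} \approx 1.6533 \cdot 10^{-8}$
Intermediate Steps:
$c{\left(w \right)} = \frac{1}{-4 + w}$
$U{\left(b,H \right)} = 35 H + H b$
$\frac{1}{\left(U{\left(c{\left(-5 \right)},-2 \right)} + \left(-163 + 666\right) \left(-716 + 627\right)\right) \left(-1349\right)} = \frac{1}{\left(- 2 \left(35 + \frac{1}{-4 - 5}\right) + \left(-163 + 666\right) \left(-716 + 627\right)\right) \left(-1349\right)} = \frac{1}{\left(- 2 \left(35 + \frac{1}{-9}\right) + 503 \left(-89\right)\right) \left(-1349\right)} = \frac{1}{\left(- 2 \left(35 - \frac{1}{9}\right) - 44767\right) \left(-1349\right)} = \frac{1}{\left(\left(-2\right) \frac{314}{9} - 44767\right) \left(-1349\right)} = \frac{1}{\left(- \frac{628}{9} - 44767\right) \left(-1349\right)} = \frac{1}{\left(- \frac{403531}{9}\right) \left(-1349\right)} = \frac{1}{\frac{544363319}{9}} = \frac{9}{544363319}$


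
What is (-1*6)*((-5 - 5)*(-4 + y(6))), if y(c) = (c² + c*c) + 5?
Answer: 4380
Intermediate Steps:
y(c) = 5 + 2*c² (y(c) = (c² + c²) + 5 = 2*c² + 5 = 5 + 2*c²)
(-1*6)*((-5 - 5)*(-4 + y(6))) = (-1*6)*((-5 - 5)*(-4 + (5 + 2*6²))) = -(-60)*(-4 + (5 + 2*36)) = -(-60)*(-4 + (5 + 72)) = -(-60)*(-4 + 77) = -(-60)*73 = -6*(-730) = 4380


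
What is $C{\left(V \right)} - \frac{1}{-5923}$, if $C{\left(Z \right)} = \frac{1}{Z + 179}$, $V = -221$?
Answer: $- \frac{5881}{248766} \approx -0.023641$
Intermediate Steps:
$C{\left(Z \right)} = \frac{1}{179 + Z}$
$C{\left(V \right)} - \frac{1}{-5923} = \frac{1}{179 - 221} - \frac{1}{-5923} = \frac{1}{-42} - - \frac{1}{5923} = - \frac{1}{42} + \frac{1}{5923} = - \frac{5881}{248766}$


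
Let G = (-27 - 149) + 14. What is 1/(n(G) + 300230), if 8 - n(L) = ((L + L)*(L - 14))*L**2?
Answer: -1/1496237618 ≈ -6.6834e-10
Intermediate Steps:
G = -162 (G = -176 + 14 = -162)
n(L) = 8 - 2*L**3*(-14 + L) (n(L) = 8 - (L + L)*(L - 14)*L**2 = 8 - (2*L)*(-14 + L)*L**2 = 8 - 2*L*(-14 + L)*L**2 = 8 - 2*L**3*(-14 + L))
1/(n(G) + 300230) = 1/((8 - 2*(-162)**4 + 28*(-162)**3) + 300230) = 1/((8 - 2*688747536 + 28*(-4251528)) + 300230) = 1/((8 - 1377495072 - 119042784) + 300230) = 1/(-1496537848 + 300230) = 1/(-1496237618) = -1/1496237618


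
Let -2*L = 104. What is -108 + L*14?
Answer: -836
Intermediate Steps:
L = -52 (L = -1/2*104 = -52)
-108 + L*14 = -108 - 52*14 = -108 - 728 = -836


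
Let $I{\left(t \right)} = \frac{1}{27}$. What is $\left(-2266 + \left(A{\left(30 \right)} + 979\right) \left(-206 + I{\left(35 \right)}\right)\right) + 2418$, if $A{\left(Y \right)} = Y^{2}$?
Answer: $- \frac{10445015}{27} \approx -3.8685 \cdot 10^{5}$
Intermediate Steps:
$I{\left(t \right)} = \frac{1}{27}$
$\left(-2266 + \left(A{\left(30 \right)} + 979\right) \left(-206 + I{\left(35 \right)}\right)\right) + 2418 = \left(-2266 + \left(30^{2} + 979\right) \left(-206 + \frac{1}{27}\right)\right) + 2418 = \left(-2266 + \left(900 + 979\right) \left(- \frac{5561}{27}\right)\right) + 2418 = \left(-2266 + 1879 \left(- \frac{5561}{27}\right)\right) + 2418 = \left(-2266 - \frac{10449119}{27}\right) + 2418 = - \frac{10510301}{27} + 2418 = - \frac{10445015}{27}$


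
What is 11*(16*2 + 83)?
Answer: 1265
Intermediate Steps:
11*(16*2 + 83) = 11*(32 + 83) = 11*115 = 1265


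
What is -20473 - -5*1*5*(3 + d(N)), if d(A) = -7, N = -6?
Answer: -20573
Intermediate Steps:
-20473 - -5*1*5*(3 + d(N)) = -20473 - -5*1*5*(3 - 7) = -20473 - (-5*5)*(-4) = -20473 - (-25)*(-4) = -20473 - 1*100 = -20473 - 100 = -20573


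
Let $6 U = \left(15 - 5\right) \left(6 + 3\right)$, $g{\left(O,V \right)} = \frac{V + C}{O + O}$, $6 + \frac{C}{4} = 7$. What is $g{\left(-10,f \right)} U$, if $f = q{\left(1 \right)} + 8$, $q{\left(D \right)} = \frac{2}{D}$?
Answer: $- \frac{21}{2} \approx -10.5$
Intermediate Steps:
$C = 4$ ($C = -24 + 4 \cdot 7 = -24 + 28 = 4$)
$f = 10$ ($f = \frac{2}{1} + 8 = 2 \cdot 1 + 8 = 2 + 8 = 10$)
$g{\left(O,V \right)} = \frac{4 + V}{2 O}$ ($g{\left(O,V \right)} = \frac{V + 4}{O + O} = \frac{4 + V}{2 O}$)
$U = 15$ ($U = \frac{\left(15 - 5\right) \left(6 + 3\right)}{6} = \frac{10 \cdot 9}{6} = \frac{1}{6} \cdot 90 = 15$)
$g{\left(-10,f \right)} U = \frac{4 + 10}{2 \left(-10\right)} 15 = \frac{1}{2} \left(- \frac{1}{10}\right) 14 \cdot 15 = \left(- \frac{7}{10}\right) 15 = - \frac{21}{2}$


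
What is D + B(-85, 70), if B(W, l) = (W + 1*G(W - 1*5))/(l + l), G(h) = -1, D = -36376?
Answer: -2546363/70 ≈ -36377.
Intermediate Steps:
B(W, l) = (-1 + W)/(2*l) (B(W, l) = (W + 1*(-1))/(l + l) = (W - 1)/((2*l)) = (-1 + W)*(1/(2*l)) = (-1 + W)/(2*l))
D + B(-85, 70) = -36376 + (½)*(-1 - 85)/70 = -36376 + (½)*(1/70)*(-86) = -36376 - 43/70 = -2546363/70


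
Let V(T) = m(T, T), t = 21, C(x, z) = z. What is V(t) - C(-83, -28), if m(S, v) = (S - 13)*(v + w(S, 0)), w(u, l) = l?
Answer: 196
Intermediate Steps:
m(S, v) = v*(-13 + S) (m(S, v) = (S - 13)*(v + 0) = (-13 + S)*v = v*(-13 + S))
V(T) = T*(-13 + T)
V(t) - C(-83, -28) = 21*(-13 + 21) - 1*(-28) = 21*8 + 28 = 168 + 28 = 196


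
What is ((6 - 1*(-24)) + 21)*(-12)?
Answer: -612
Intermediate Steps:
((6 - 1*(-24)) + 21)*(-12) = ((6 + 24) + 21)*(-12) = (30 + 21)*(-12) = 51*(-12) = -612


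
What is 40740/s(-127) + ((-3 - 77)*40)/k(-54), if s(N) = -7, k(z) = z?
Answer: -155540/27 ≈ -5760.7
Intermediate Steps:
40740/s(-127) + ((-3 - 77)*40)/k(-54) = 40740/(-7) + ((-3 - 77)*40)/(-54) = 40740*(-1/7) - 80*40*(-1/54) = -5820 - 3200*(-1/54) = -5820 + 1600/27 = -155540/27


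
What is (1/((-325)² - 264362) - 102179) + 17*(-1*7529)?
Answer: -36536812765/158737 ≈ -2.3017e+5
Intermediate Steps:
(1/((-325)² - 264362) - 102179) + 17*(-1*7529) = (1/(105625 - 264362) - 102179) + 17*(-7529) = (1/(-158737) - 102179) - 127993 = (-1/158737 - 102179) - 127993 = -16219587924/158737 - 127993 = -36536812765/158737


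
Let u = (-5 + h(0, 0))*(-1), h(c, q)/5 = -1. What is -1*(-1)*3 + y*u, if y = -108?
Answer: -1077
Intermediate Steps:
h(c, q) = -5 (h(c, q) = 5*(-1) = -5)
u = 10 (u = (-5 - 5)*(-1) = -10*(-1) = 10)
-1*(-1)*3 + y*u = -1*(-1)*3 - 108*10 = 1*3 - 1080 = 3 - 1080 = -1077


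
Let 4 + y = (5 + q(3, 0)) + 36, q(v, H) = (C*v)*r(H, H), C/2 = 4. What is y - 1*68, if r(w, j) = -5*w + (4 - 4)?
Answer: -31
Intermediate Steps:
C = 8 (C = 2*4 = 8)
r(w, j) = -5*w (r(w, j) = -5*w + 0 = -5*w)
q(v, H) = -40*H*v (q(v, H) = (8*v)*(-5*H) = -40*H*v)
y = 37 (y = -4 + ((5 - 40*0*3) + 36) = -4 + ((5 + 0) + 36) = -4 + (5 + 36) = -4 + 41 = 37)
y - 1*68 = 37 - 1*68 = 37 - 68 = -31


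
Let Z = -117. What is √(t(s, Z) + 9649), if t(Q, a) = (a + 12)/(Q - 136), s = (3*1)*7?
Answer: 2*√1276201/23 ≈ 98.234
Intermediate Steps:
s = 21 (s = 3*7 = 21)
t(Q, a) = (12 + a)/(-136 + Q)
√(t(s, Z) + 9649) = √((12 - 117)/(-136 + 21) + 9649) = √(-105/(-115) + 9649) = √(-1/115*(-105) + 9649) = √(21/23 + 9649) = √(221948/23) = 2*√1276201/23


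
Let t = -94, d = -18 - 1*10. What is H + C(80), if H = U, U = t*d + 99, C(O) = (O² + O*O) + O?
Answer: 15611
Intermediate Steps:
C(O) = O + 2*O² (C(O) = (O² + O²) + O = 2*O² + O = O + 2*O²)
d = -28 (d = -18 - 10 = -28)
U = 2731 (U = -94*(-28) + 99 = 2632 + 99 = 2731)
H = 2731
H + C(80) = 2731 + 80*(1 + 2*80) = 2731 + 80*(1 + 160) = 2731 + 80*161 = 2731 + 12880 = 15611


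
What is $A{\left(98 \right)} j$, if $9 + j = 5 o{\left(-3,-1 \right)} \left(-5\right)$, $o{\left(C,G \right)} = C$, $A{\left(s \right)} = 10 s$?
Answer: $64680$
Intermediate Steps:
$j = 66$ ($j = -9 + 5 \left(-3\right) \left(-5\right) = -9 - -75 = -9 + 75 = 66$)
$A{\left(98 \right)} j = 10 \cdot 98 \cdot 66 = 980 \cdot 66 = 64680$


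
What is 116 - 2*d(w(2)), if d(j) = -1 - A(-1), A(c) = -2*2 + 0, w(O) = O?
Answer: 110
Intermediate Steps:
A(c) = -4 (A(c) = -4 + 0 = -4)
d(j) = 3 (d(j) = -1 - 1*(-4) = -1 + 4 = 3)
116 - 2*d(w(2)) = 116 - 2*3 = 116 - 6 = 110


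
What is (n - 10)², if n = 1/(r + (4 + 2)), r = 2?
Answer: 6241/64 ≈ 97.516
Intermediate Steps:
n = ⅛ (n = 1/(2 + (4 + 2)) = 1/(2 + 6) = 1/8 = ⅛ ≈ 0.12500)
(n - 10)² = (⅛ - 10)² = (-79/8)² = 6241/64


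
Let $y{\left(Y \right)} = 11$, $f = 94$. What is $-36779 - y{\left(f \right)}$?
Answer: $-36790$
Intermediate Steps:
$-36779 - y{\left(f \right)} = -36779 - 11 = -36790$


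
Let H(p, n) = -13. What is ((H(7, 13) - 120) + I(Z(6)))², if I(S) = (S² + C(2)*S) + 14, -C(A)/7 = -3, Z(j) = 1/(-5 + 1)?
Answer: 3948169/256 ≈ 15423.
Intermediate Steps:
Z(j) = -¼ (Z(j) = 1/(-4) = -¼)
C(A) = 21 (C(A) = -7*(-3) = 21)
I(S) = 14 + S² + 21*S (I(S) = (S² + 21*S) + 14 = 14 + S² + 21*S)
((H(7, 13) - 120) + I(Z(6)))² = ((-13 - 120) + (14 + (-¼)² + 21*(-¼)))² = (-133 + (14 + 1/16 - 21/4))² = (-133 + 141/16)² = (-1987/16)² = 3948169/256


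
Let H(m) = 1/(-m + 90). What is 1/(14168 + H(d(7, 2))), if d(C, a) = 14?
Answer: 76/1076769 ≈ 7.0582e-5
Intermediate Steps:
H(m) = 1/(90 - m)
1/(14168 + H(d(7, 2))) = 1/(14168 - 1/(-90 + 14)) = 1/(14168 - 1/(-76)) = 1/(14168 - 1*(-1/76)) = 1/(14168 + 1/76) = 1/(1076769/76) = 76/1076769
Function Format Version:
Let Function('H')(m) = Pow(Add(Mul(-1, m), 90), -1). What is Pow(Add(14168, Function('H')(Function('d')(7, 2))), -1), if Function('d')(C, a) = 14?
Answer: Rational(76, 1076769) ≈ 7.0582e-5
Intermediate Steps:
Function('H')(m) = Pow(Add(90, Mul(-1, m)), -1)
Pow(Add(14168, Function('H')(Function('d')(7, 2))), -1) = Pow(Add(14168, Mul(-1, Pow(Add(-90, 14), -1))), -1) = Pow(Add(14168, Mul(-1, Pow(-76, -1))), -1) = Pow(Add(14168, Mul(-1, Rational(-1, 76))), -1) = Pow(Add(14168, Rational(1, 76)), -1) = Pow(Rational(1076769, 76), -1) = Rational(76, 1076769)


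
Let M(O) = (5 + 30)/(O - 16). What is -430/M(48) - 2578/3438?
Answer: -4739711/12033 ≈ -393.89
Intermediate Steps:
M(O) = 35/(-16 + O)
-430/M(48) - 2578/3438 = -430/(35/(-16 + 48)) - 2578/3438 = -430/(35/32) - 2578*1/3438 = -430/(35*(1/32)) - 1289/1719 = -430/35/32 - 1289/1719 = -430*32/35 - 1289/1719 = -2752/7 - 1289/1719 = -4739711/12033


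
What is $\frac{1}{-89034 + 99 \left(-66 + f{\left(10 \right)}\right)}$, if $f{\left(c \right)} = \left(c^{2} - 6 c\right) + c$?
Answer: $- \frac{1}{90618} \approx -1.1035 \cdot 10^{-5}$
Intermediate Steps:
$f{\left(c \right)} = c^{2} - 5 c$
$\frac{1}{-89034 + 99 \left(-66 + f{\left(10 \right)}\right)} = \frac{1}{-89034 + 99 \left(-66 + 10 \left(-5 + 10\right)\right)} = \frac{1}{-89034 + 99 \left(-66 + 10 \cdot 5\right)} = \frac{1}{-89034 + 99 \left(-66 + 50\right)} = \frac{1}{-89034 + 99 \left(-16\right)} = \frac{1}{-89034 - 1584} = \frac{1}{-90618} = - \frac{1}{90618}$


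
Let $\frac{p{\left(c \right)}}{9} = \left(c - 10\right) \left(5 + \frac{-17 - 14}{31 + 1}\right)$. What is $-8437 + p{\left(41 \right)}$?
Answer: $- \frac{233993}{32} \approx -7312.3$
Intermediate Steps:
$p{\left(c \right)} = - \frac{5805}{16} + \frac{1161 c}{32}$ ($p{\left(c \right)} = 9 \left(c - 10\right) \left(5 + \frac{-17 - 14}{31 + 1}\right) = 9 \left(-10 + c\right) \left(5 - \frac{31}{32}\right) = 9 \left(-10 + c\right) \frac{129}{32} = 9 \left(- \frac{645}{16} + \frac{129 c}{32}\right) = - \frac{5805}{16} + \frac{1161 c}{32}$)
$-8437 + p{\left(41 \right)} = -8437 + \left(- \frac{5805}{16} + \frac{1161}{32} \cdot 41\right) = -8437 + \left(- \frac{5805}{16} + \frac{47601}{32}\right) = -8437 + \frac{35991}{32} = - \frac{233993}{32}$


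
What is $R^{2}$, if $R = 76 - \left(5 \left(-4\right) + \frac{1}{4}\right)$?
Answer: $\frac{146689}{16} \approx 9168.1$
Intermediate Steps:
$R = \frac{383}{4}$ ($R = 76 - \left(-20 + \frac{1}{4}\right) = 76 - - \frac{79}{4} = 76 + \frac{79}{4} = \frac{383}{4} \approx 95.75$)
$R^{2} = \left(\frac{383}{4}\right)^{2} = \frac{146689}{16}$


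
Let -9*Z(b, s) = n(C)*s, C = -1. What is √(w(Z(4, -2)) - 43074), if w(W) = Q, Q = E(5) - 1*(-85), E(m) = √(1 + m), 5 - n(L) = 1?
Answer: √(-42989 + √6) ≈ 207.33*I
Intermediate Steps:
n(L) = 4 (n(L) = 5 - 1*1 = 5 - 1 = 4)
Z(b, s) = -4*s/9
Q = 85 + √6 (Q = √(1 + 5) - 1*(-85) = √6 + 85 = 85 + √6 ≈ 87.449)
w(W) = 85 + √6
√(w(Z(4, -2)) - 43074) = √((85 + √6) - 43074) = √(-42989 + √6)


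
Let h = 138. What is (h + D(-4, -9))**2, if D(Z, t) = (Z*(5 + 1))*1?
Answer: 12996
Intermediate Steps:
D(Z, t) = 6*Z (D(Z, t) = (Z*6)*1 = (6*Z)*1 = 6*Z)
(h + D(-4, -9))**2 = (138 + 6*(-4))**2 = (138 - 24)**2 = 114**2 = 12996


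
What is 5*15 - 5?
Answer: 70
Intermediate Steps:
5*15 - 5 = 75 - 5 = 70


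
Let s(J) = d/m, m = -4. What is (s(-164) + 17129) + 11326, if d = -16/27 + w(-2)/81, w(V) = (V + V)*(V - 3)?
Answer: 2304862/81 ≈ 28455.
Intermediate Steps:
w(V) = 2*V*(-3 + V) (w(V) = (2*V)*(-3 + V) = 2*V*(-3 + V))
d = -28/81 (d = -16/27 + (2*(-2)*(-3 - 2))/81 = -16*1/27 + (2*(-2)*(-5))*(1/81) = -16/27 + 20*(1/81) = -16/27 + 20/81 = -28/81 ≈ -0.34568)
s(J) = 7/81 (s(J) = -28/81/(-4) = -28/81*(-¼) = 7/81)
(s(-164) + 17129) + 11326 = (7/81 + 17129) + 11326 = 1387456/81 + 11326 = 2304862/81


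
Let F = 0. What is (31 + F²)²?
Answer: 961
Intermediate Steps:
(31 + F²)² = (31 + 0²)² = (31 + 0)² = 31² = 961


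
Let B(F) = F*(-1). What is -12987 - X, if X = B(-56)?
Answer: -13043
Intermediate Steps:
B(F) = -F
X = 56 (X = -1*(-56) = 56)
-12987 - X = -12987 - 1*56 = -12987 - 56 = -13043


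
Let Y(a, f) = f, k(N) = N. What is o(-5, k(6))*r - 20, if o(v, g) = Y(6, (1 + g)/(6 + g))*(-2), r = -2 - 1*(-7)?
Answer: -155/6 ≈ -25.833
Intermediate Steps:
r = 5 (r = -2 + 7 = 5)
o(v, g) = -2*(1 + g)/(6 + g) (o(v, g) = ((1 + g)/(6 + g))*(-2) = -2*(1 + g)/(6 + g))
o(-5, k(6))*r - 20 = (2*(-1 - 1*6)/(6 + 6))*5 - 20 = (2*(-1 - 6)/12)*5 - 20 = (2*(1/12)*(-7))*5 - 20 = -7/6*5 - 20 = -35/6 - 20 = -155/6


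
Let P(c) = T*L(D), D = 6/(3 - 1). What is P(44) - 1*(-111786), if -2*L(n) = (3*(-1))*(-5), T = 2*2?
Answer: 111756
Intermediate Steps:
D = 3 (D = 6/2 = 6*(1/2) = 3)
T = 4
L(n) = -15/2 (L(n) = -3*(-1)*(-5)/2 = -(-3)*(-5)/2 = -1/2*15 = -15/2)
P(c) = -30 (P(c) = 4*(-15/2) = -30)
P(44) - 1*(-111786) = -30 - 1*(-111786) = -30 + 111786 = 111756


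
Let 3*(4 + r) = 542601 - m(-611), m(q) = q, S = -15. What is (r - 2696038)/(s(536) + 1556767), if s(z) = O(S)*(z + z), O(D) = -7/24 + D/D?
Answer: -7544914/4672579 ≈ -1.6147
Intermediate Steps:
O(D) = 17/24 (O(D) = -7*1/24 + 1 = -7/24 + 1 = 17/24)
s(z) = 17*z/12 (s(z) = 17*(z + z)/24 = 17*(2*z)/24 = 17*z/12)
r = 543200/3 (r = -4 + (542601 - 1*(-611))/3 = -4 + (542601 + 611)/3 = -4 + (⅓)*543212 = -4 + 543212/3 = 543200/3 ≈ 1.8107e+5)
(r - 2696038)/(s(536) + 1556767) = (543200/3 - 2696038)/((17/12)*536 + 1556767) = -7544914/(3*(2278/3 + 1556767)) = -7544914/(3*4672579/3) = -7544914/3*3/4672579 = -7544914/4672579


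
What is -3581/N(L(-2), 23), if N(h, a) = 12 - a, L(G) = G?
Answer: 3581/11 ≈ 325.55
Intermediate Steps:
-3581/N(L(-2), 23) = -3581/(12 - 1*23) = -3581/(12 - 23) = -3581/(-11) = -3581*(-1/11) = 3581/11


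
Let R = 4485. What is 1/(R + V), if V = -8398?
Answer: -1/3913 ≈ -0.00025556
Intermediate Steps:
1/(R + V) = 1/(4485 - 8398) = 1/(-3913) = -1/3913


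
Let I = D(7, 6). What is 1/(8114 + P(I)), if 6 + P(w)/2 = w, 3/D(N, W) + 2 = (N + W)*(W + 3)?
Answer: 115/931736 ≈ 0.00012343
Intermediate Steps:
D(N, W) = 3/(-2 + (3 + W)*(N + W)) (D(N, W) = 3/(-2 + (N + W)*(W + 3)) = 3/(-2 + (N + W)*(3 + W)) = 3/(-2 + (3 + W)*(N + W)))
I = 3/115 (I = 3/(-2 + 6² + 3*7 + 3*6 + 7*6) = 3/(-2 + 36 + 21 + 18 + 42) = 3/115 ≈ 0.026087)
P(w) = -12 + 2*w
1/(8114 + P(I)) = 1/(8114 + (-12 + 2*(3/115))) = 1/(8114 + (-12 + 6/115)) = 1/(8114 - 1374/115) = 1/(931736/115) = 115/931736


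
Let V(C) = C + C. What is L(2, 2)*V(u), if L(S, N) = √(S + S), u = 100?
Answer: 400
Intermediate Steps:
V(C) = 2*C
L(S, N) = √2*√S (L(S, N) = √(2*S) = √2*√S)
L(2, 2)*V(u) = (√2*√2)*(2*100) = 2*200 = 400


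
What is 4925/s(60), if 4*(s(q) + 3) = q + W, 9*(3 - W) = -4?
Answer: 177300/463 ≈ 382.94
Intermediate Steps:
W = 31/9 (W = 3 - ⅑*(-4) = 3 + 4/9 = 31/9 ≈ 3.4444)
s(q) = -77/36 + q/4 (s(q) = -3 + (q + 31/9)/4 = -3 + (31/9 + q)/4 = -3 + (31/36 + q/4) = -77/36 + q/4)
4925/s(60) = 4925/(-77/36 + (¼)*60) = 4925/(-77/36 + 15) = 4925/(463/36) = 4925*(36/463) = 177300/463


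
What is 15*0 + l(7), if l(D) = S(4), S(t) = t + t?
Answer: 8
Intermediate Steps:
S(t) = 2*t
l(D) = 8 (l(D) = 2*4 = 8)
15*0 + l(7) = 15*0 + 8 = 0 + 8 = 8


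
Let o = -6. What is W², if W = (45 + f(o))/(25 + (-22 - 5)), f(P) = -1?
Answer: 484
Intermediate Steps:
W = -22 (W = (45 - 1)/(25 + (-22 - 5)) = 44/(25 - 27) = 44/(-2) = 44*(-½) = -22)
W² = (-22)² = 484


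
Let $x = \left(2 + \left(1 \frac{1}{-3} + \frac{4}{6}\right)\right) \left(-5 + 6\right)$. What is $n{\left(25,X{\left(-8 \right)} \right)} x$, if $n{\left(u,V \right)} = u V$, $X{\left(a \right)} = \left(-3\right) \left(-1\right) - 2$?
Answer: $\frac{175}{3} \approx 58.333$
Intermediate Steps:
$X{\left(a \right)} = 1$ ($X{\left(a \right)} = 3 - 2 = 1$)
$n{\left(u,V \right)} = V u$
$x = \frac{7}{3}$ ($x = \left(2 + \left(1 \left(- \frac{1}{3}\right) + 4 \cdot \frac{1}{6}\right)\right) 1 = \left(2 + \left(- \frac{1}{3} + \frac{2}{3}\right)\right) 1 = \left(2 + \frac{1}{3}\right) 1 = \frac{7}{3} \cdot 1 = \frac{7}{3} \approx 2.3333$)
$n{\left(25,X{\left(-8 \right)} \right)} x = 1 \cdot 25 \cdot \frac{7}{3} = 25 \cdot \frac{7}{3} = \frac{175}{3}$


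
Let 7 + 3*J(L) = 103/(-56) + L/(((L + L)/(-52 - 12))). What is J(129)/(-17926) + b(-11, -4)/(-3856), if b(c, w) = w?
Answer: 1304059/725787888 ≈ 0.0017967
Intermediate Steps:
J(L) = -2287/168 (J(L) = -7/3 + (103/(-56) + L/(((L + L)/(-52 - 12))))/3 = -7/3 + (103*(-1/56) + L/(((2*L)/(-64))))/3 = -7/3 + (-103/56 + L/(((2*L)*(-1/64))))/3 = -7/3 + (-103/56 + L/((-L/32)))/3 = -7/3 + (-103/56 + L*(-32/L))/3 = -7/3 + (-103/56 - 32)/3 = -7/3 + (⅓)*(-1895/56) = -7/3 - 1895/168 = -2287/168)
J(129)/(-17926) + b(-11, -4)/(-3856) = -2287/168/(-17926) - 4/(-3856) = -2287/168*(-1/17926) - 4*(-1/3856) = 2287/3011568 + 1/964 = 1304059/725787888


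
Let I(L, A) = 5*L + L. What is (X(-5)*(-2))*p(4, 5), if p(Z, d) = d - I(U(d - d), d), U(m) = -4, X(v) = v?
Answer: 290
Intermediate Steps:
I(L, A) = 6*L
p(Z, d) = 24 + d (p(Z, d) = d - 6*(-4) = d - 1*(-24) = d + 24 = 24 + d)
(X(-5)*(-2))*p(4, 5) = (-5*(-2))*(24 + 5) = 10*29 = 290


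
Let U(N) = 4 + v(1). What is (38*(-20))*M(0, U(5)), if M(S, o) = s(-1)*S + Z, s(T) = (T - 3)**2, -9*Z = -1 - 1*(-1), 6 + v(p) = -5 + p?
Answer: 0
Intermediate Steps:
v(p) = -11 + p (v(p) = -6 + (-5 + p) = -11 + p)
Z = 0 (Z = -(-1 - 1*(-1))/9 = -(-1 + 1)/9 = -1/9*0 = 0)
s(T) = (-3 + T)**2
U(N) = -6 (U(N) = 4 + (-11 + 1) = 4 - 10 = -6)
M(S, o) = 16*S (M(S, o) = (-3 - 1)**2*S + 0 = (-4)**2*S + 0 = 16*S + 0 = 16*S)
(38*(-20))*M(0, U(5)) = (38*(-20))*(16*0) = -760*0 = 0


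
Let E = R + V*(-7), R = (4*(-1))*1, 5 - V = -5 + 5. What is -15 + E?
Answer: -54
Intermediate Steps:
V = 5 (V = 5 - (-5 + 5) = 5 - 1*0 = 5 + 0 = 5)
R = -4 (R = -4*1 = -4)
E = -39 (E = -4 + 5*(-7) = -4 - 35 = -39)
-15 + E = -15 - 39 = -54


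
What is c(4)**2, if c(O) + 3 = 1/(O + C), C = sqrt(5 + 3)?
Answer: 51/8 + 5*sqrt(2)/4 ≈ 8.1428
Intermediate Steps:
C = 2*sqrt(2) (C = sqrt(8) = 2*sqrt(2) ≈ 2.8284)
c(O) = -3 + 1/(O + 2*sqrt(2))
c(4)**2 = ((1 - 6*sqrt(2) - 3*4)/(4 + 2*sqrt(2)))**2 = ((1 - 6*sqrt(2) - 12)/(4 + 2*sqrt(2)))**2 = ((-11 - 6*sqrt(2))/(4 + 2*sqrt(2)))**2 = (-11 - 6*sqrt(2))**2/(4 + 2*sqrt(2))**2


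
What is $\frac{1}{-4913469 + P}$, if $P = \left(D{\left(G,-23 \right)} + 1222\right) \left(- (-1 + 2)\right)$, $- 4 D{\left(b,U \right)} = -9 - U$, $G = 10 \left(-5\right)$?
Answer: $- \frac{2}{9829375} \approx -2.0347 \cdot 10^{-7}$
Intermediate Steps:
$G = -50$
$D{\left(b,U \right)} = \frac{9}{4} + \frac{U}{4}$ ($D{\left(b,U \right)} = - \frac{-9 - U}{4} = \frac{9}{4} + \frac{U}{4}$)
$P = - \frac{2437}{2}$ ($P = \left(\left(\frac{9}{4} + \frac{1}{4} \left(-23\right)\right) + 1222\right) \left(- (-1 + 2)\right) = \left(\left(\frac{9}{4} - \frac{23}{4}\right) + 1222\right) \left(\left(-1\right) 1\right) = \left(- \frac{7}{2} + 1222\right) \left(-1\right) = \frac{2437}{2} \left(-1\right) = - \frac{2437}{2} \approx -1218.5$)
$\frac{1}{-4913469 + P} = \frac{1}{-4913469 - \frac{2437}{2}} = \frac{1}{- \frac{9829375}{2}} = - \frac{2}{9829375}$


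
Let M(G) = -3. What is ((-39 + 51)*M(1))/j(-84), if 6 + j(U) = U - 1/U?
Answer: 3024/7559 ≈ 0.40005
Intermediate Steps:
j(U) = -6 + U - 1/U (j(U) = -6 + (U - 1/U) = -6 + U - 1/U)
((-39 + 51)*M(1))/j(-84) = ((-39 + 51)*(-3))/(-6 - 84 - 1/(-84)) = (12*(-3))/(-6 - 84 - 1*(-1/84)) = -36/(-6 - 84 + 1/84) = -36/(-7559/84) = -36*(-84/7559) = 3024/7559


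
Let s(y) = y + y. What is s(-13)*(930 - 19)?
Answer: -23686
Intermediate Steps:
s(y) = 2*y
s(-13)*(930 - 19) = (2*(-13))*(930 - 19) = -26*911 = -23686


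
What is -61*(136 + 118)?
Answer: -15494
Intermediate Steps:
-61*(136 + 118) = -61*254 = -15494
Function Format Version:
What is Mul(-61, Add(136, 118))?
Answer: -15494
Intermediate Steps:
Mul(-61, Add(136, 118)) = Mul(-61, 254) = -15494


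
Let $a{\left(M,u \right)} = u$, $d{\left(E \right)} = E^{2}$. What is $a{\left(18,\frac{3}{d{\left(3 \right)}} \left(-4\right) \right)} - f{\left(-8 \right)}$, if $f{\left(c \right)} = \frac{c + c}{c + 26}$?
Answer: $- \frac{4}{9} \approx -0.44444$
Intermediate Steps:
$f{\left(c \right)} = \frac{2 c}{26 + c}$
$a{\left(18,\frac{3}{d{\left(3 \right)}} \left(-4\right) \right)} - f{\left(-8 \right)} = \frac{3}{3^{2}} \left(-4\right) - 2 \left(-8\right) \frac{1}{26 - 8} = \frac{3}{9} \left(-4\right) - 2 \left(-8\right) \frac{1}{18} = 3 \cdot \frac{1}{9} \left(-4\right) - 2 \left(-8\right) \frac{1}{18} = \frac{1}{3} \left(-4\right) - - \frac{8}{9} = - \frac{4}{3} + \frac{8}{9} = - \frac{4}{9}$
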